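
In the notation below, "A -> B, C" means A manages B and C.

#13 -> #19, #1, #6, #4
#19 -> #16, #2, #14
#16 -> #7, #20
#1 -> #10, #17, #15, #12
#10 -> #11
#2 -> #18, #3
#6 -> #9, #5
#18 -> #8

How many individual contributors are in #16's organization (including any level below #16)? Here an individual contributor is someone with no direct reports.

2

The people in #16's organization with no one reporting to them are #20, #7. That is 2.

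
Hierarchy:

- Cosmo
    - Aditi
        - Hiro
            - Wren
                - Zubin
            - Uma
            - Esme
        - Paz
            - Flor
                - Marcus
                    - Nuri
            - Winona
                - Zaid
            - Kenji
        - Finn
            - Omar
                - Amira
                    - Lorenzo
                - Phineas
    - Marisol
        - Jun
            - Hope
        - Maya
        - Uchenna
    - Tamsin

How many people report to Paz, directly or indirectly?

Paz directly manages Flor, Winona, Kenji. Under Flor: Marcus, Nuri (2). Under Winona: Zaid (1). Kenji has no reports. So Paz's organization is 3 direct reports plus everyone under them: 3 + 2 + 1 = 6.

6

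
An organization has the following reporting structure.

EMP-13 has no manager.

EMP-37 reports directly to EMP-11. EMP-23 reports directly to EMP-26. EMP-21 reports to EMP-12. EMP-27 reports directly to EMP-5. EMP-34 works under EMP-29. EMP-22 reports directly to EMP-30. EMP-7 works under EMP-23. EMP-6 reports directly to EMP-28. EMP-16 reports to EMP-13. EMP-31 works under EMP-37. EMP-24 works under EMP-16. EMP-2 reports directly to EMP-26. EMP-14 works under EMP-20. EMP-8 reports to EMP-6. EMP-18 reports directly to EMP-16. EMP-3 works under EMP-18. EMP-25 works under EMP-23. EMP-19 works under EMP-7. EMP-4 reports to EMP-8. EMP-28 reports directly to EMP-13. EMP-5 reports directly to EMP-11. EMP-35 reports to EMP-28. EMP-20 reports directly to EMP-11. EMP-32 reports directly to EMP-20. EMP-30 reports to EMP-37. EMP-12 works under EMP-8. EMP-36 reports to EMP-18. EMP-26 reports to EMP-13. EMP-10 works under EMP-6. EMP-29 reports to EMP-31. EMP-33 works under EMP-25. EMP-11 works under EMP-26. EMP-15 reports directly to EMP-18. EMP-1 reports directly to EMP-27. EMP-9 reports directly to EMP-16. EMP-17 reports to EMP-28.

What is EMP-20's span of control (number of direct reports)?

EMP-20 directly manages EMP-32, EMP-14. That is 2 direct reports.

2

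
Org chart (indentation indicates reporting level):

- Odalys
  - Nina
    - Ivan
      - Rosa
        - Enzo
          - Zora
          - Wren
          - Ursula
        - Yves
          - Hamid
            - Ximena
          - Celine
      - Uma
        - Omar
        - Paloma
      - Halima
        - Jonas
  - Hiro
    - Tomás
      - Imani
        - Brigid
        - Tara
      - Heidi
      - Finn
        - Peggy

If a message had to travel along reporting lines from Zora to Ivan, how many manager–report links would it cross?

3

Zora is in Ivan's organization: the chain from Zora up to Ivan is Zora → Enzo → Rosa → Ivan, which is 3 links.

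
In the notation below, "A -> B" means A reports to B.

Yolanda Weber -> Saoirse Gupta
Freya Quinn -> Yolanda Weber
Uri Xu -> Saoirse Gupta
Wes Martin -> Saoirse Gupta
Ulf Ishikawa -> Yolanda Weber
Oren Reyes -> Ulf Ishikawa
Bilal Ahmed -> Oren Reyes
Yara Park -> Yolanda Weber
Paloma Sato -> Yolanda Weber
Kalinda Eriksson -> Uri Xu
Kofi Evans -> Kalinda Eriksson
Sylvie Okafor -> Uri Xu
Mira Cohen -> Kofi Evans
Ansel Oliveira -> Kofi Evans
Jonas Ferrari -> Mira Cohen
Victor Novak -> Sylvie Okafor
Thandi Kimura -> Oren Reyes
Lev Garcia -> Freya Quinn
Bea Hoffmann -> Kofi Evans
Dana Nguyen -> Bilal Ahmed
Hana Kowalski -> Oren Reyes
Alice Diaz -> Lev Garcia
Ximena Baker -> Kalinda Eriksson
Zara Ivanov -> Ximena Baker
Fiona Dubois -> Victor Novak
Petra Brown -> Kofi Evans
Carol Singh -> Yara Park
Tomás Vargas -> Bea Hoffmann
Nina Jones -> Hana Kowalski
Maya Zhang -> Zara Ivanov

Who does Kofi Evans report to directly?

Kalinda Eriksson

Kofi Evans reports directly to Kalinda Eriksson.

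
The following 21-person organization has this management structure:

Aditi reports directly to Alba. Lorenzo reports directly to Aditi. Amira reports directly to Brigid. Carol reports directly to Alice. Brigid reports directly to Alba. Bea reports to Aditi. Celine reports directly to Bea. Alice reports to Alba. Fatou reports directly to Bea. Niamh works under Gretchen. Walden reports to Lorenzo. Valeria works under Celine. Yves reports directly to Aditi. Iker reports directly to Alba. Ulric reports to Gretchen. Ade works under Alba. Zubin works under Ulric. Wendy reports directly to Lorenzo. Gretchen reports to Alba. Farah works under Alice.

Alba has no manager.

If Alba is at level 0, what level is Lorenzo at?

2

Chain from Lorenzo up to Alba: Lorenzo → Aditi → Alba. That is 2 steps up, so Lorenzo is 2 levels below Alba.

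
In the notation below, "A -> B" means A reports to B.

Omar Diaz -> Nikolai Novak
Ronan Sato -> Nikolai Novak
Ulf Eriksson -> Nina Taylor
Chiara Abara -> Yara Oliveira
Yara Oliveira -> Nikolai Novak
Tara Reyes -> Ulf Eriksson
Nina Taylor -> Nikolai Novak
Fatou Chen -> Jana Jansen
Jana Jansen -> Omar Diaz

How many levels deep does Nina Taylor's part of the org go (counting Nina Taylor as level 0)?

2

The longest chain under Nina Taylor runs Nina Taylor → Ulf Eriksson → Tara Reyes, which is 2 levels below Nina Taylor.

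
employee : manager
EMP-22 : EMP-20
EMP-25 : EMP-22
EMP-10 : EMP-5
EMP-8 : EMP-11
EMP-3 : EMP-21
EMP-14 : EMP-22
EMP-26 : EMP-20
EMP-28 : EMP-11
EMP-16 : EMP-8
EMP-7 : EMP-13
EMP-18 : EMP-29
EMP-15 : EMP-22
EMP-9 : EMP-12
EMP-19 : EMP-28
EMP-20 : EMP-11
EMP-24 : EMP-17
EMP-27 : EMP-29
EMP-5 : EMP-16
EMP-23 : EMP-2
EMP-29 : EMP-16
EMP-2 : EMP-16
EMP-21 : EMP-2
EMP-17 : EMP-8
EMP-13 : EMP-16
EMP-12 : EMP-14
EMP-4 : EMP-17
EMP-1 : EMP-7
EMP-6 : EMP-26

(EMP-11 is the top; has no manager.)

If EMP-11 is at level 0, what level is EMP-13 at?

Chain from EMP-13 up to EMP-11: EMP-13 → EMP-16 → EMP-8 → EMP-11. That is 3 steps up, so EMP-13 is 3 levels below EMP-11.

3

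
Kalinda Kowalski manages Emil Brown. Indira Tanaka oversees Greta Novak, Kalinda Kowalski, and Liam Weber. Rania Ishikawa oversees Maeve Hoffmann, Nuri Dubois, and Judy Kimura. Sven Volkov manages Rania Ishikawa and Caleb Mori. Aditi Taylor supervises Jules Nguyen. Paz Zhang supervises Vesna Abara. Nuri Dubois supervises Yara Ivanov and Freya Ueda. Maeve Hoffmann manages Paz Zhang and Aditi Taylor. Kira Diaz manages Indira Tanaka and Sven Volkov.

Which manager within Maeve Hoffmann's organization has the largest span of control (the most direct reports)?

Direct-report counts within Maeve Hoffmann's organization: Maeve Hoffmann has 2; Paz Zhang has 1; Aditi Taylor has 1. The largest is 2, held by Maeve Hoffmann.

Maeve Hoffmann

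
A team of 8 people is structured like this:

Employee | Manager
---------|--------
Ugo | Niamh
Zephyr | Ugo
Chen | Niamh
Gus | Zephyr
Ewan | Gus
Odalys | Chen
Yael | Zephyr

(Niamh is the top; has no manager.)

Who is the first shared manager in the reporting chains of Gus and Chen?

Niamh

Gus's chain of managers is Zephyr, Ugo, Niamh. Chen's chain of managers is Niamh. The first manager that appears in both chains is Niamh.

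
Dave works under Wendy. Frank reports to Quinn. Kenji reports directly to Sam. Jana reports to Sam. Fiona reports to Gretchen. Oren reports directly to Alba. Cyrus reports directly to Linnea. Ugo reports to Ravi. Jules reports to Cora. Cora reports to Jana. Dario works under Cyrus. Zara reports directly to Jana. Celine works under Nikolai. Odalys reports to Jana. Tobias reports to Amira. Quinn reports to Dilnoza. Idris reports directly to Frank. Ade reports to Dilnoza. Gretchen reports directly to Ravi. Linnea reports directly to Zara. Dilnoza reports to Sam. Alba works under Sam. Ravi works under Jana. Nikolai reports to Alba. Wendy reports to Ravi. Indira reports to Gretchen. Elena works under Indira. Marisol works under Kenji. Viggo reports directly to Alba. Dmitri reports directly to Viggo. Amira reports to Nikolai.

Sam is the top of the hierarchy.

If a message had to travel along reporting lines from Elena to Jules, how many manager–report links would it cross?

6

Elena is 4 levels below Jana, and Jules is 2 levels below Jana (their lowest common manager). The shortest path runs up from Elena to Jana and back down to Jules: 4 + 2 = 6 links.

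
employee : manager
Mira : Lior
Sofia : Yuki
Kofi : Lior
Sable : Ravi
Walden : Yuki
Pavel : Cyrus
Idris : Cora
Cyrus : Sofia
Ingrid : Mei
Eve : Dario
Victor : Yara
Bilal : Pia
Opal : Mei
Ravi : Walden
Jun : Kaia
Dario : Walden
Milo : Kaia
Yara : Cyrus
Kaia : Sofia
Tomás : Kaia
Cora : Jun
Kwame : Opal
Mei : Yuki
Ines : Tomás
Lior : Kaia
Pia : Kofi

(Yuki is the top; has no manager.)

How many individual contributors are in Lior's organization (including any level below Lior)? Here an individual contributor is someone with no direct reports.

2

The people in Lior's organization with no one reporting to them are Mira, Bilal. That is 2.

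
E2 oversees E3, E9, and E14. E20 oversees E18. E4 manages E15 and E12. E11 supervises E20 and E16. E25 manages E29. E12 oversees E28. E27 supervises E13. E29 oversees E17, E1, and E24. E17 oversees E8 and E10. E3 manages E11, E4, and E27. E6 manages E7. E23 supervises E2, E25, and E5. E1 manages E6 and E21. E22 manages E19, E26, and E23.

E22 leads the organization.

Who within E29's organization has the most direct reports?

Direct-report counts within E29's organization: E29 has 3; E1 has 2; E6 has 1; E17 has 2. The largest is 3, held by E29.

E29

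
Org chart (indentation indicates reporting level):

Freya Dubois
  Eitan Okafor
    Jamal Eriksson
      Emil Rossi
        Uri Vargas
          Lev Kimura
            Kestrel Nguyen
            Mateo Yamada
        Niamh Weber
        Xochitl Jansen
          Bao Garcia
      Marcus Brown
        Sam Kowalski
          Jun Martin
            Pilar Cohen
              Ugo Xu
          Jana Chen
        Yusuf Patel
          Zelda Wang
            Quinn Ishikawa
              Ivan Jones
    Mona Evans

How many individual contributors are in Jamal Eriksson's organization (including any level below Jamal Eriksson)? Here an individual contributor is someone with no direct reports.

The people in Jamal Eriksson's organization with no one reporting to them are Ivan Jones, Jana Chen, Ugo Xu, Bao Garcia, Niamh Weber, Mateo Yamada, Kestrel Nguyen. That is 7.

7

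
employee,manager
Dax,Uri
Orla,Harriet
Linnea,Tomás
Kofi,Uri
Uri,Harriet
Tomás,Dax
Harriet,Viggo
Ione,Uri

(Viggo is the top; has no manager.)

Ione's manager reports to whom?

Ione reports to Uri, and Uri reports to Harriet. So Ione's skip-level manager is Harriet.

Harriet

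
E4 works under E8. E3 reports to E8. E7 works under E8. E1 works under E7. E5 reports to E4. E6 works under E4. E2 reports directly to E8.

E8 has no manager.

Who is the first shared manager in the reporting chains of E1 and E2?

E8

E1's chain of managers is E7, E8. E2's chain of managers is E8. The first manager that appears in both chains is E8.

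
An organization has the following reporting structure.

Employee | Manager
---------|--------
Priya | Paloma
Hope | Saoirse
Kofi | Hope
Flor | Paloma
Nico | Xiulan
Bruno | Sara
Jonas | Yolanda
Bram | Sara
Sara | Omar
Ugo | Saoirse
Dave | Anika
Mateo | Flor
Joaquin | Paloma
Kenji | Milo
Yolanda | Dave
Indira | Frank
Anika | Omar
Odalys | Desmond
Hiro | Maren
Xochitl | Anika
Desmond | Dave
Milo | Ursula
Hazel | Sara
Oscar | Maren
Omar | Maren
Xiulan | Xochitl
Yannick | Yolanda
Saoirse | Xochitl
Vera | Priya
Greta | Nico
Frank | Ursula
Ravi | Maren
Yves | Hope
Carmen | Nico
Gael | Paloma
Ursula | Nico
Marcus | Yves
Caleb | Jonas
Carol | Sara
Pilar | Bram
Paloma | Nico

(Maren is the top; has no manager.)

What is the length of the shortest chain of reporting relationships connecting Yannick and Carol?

Yannick is 4 levels below Omar, and Carol is 2 levels below Omar (their lowest common manager). The shortest path runs up from Yannick to Omar and back down to Carol: 4 + 2 = 6 links.

6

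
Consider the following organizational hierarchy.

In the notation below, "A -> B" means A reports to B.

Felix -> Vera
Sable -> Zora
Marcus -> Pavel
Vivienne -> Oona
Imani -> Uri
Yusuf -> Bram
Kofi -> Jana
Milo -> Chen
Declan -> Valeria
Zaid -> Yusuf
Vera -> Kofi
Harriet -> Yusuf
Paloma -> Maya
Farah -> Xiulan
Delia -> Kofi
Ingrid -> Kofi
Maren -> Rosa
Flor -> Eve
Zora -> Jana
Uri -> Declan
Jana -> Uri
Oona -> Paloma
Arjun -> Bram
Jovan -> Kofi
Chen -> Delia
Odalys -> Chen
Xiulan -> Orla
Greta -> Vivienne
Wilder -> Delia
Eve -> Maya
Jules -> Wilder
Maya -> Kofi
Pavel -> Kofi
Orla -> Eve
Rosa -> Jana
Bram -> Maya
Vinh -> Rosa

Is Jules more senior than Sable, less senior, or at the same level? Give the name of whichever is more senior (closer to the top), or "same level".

Sable

Jules is 7 levels below Valeria; Sable is 5. Sable is higher.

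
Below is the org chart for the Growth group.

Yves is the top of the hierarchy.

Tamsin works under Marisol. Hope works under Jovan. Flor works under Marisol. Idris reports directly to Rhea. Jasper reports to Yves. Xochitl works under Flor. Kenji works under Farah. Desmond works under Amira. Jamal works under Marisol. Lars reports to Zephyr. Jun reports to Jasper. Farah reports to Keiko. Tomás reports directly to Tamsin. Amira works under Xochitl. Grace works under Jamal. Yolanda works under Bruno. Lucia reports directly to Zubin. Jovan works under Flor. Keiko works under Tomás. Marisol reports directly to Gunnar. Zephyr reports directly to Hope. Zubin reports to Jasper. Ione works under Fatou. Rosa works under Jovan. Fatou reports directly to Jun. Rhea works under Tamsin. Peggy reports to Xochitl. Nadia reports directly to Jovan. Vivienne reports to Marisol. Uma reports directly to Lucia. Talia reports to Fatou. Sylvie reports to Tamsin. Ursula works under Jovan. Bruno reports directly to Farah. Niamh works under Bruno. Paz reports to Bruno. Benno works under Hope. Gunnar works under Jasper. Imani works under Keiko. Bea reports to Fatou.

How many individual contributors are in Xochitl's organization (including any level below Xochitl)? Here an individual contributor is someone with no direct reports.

The people in Xochitl's organization with no one reporting to them are Desmond, Peggy. That is 2.

2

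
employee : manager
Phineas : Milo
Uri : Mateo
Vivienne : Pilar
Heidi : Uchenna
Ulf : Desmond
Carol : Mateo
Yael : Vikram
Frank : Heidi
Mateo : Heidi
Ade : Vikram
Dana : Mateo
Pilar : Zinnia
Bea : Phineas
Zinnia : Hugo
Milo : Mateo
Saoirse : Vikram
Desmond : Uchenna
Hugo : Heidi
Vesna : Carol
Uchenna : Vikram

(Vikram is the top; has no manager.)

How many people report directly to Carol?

1

Carol directly manages Vesna. That is 1 direct report.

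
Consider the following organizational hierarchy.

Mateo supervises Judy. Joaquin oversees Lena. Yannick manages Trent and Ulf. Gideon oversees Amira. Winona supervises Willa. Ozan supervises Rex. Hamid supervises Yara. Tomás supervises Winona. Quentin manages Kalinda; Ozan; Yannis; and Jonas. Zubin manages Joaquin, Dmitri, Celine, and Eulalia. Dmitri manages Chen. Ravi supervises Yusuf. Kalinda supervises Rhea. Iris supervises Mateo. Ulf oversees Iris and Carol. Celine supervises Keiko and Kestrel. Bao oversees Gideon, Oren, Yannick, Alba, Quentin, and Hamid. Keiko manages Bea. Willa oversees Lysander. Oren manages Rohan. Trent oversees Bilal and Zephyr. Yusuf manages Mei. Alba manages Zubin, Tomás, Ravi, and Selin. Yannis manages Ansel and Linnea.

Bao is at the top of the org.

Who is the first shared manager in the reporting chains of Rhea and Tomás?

Bao

Rhea's chain of managers is Kalinda, Quentin, Bao. Tomás's chain of managers is Alba, Bao. The first manager that appears in both chains is Bao.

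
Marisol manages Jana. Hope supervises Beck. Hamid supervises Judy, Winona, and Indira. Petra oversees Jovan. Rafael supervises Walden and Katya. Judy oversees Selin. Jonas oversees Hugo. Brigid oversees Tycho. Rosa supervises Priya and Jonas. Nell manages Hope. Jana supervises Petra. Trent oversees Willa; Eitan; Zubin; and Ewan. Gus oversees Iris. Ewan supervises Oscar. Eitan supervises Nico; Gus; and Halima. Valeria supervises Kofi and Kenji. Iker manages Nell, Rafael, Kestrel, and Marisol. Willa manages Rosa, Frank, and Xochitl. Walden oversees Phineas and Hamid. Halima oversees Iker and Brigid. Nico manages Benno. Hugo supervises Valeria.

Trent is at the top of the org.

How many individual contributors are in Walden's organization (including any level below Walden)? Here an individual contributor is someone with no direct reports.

4

The people in Walden's organization with no one reporting to them are Indira, Winona, Selin, Phineas. That is 4.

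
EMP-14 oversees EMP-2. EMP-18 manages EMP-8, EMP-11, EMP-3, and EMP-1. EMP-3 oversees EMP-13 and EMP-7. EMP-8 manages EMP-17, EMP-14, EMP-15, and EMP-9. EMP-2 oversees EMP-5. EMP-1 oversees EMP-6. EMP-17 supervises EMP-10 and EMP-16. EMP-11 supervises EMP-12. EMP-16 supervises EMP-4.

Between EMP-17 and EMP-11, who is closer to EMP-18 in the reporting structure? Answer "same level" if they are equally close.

EMP-17 is 2 levels below EMP-18; EMP-11 is 1. EMP-11 is higher.

EMP-11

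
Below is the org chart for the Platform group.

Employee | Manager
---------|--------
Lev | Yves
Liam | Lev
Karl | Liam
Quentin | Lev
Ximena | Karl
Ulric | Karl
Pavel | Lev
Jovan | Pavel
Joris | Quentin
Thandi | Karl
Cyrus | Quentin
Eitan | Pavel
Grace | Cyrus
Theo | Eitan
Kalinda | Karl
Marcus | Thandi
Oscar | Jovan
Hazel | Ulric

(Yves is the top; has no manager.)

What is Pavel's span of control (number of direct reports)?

Pavel directly manages Jovan, Eitan. That is 2 direct reports.

2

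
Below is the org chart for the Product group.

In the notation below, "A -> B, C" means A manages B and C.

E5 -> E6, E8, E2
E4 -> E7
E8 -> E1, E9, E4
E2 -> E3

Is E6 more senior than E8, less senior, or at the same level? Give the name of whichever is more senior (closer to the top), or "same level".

same level

Both E6 and E8 are 1 level below E5.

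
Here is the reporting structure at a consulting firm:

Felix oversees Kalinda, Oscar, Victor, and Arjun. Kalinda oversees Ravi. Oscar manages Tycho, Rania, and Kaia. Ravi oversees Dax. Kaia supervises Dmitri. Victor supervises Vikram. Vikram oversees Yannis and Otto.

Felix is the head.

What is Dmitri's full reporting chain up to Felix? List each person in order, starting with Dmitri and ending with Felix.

Dmitri -> Kaia -> Oscar -> Felix

Dmitri reports to Kaia. Kaia reports to Oscar. Oscar reports to Felix. Felix is at the top.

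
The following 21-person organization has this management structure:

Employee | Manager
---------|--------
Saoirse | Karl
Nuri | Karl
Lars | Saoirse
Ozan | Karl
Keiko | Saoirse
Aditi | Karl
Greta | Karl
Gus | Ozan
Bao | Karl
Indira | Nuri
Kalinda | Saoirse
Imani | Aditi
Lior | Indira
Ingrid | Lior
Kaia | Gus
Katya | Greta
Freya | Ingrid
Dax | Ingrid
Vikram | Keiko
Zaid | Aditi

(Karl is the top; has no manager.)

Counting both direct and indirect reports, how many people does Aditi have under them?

2

Aditi directly manages Imani, Zaid. Imani has no reports. Zaid has no reports. So Aditi's organization is 2 direct reports plus everyone under them: 1 + 1 = 2.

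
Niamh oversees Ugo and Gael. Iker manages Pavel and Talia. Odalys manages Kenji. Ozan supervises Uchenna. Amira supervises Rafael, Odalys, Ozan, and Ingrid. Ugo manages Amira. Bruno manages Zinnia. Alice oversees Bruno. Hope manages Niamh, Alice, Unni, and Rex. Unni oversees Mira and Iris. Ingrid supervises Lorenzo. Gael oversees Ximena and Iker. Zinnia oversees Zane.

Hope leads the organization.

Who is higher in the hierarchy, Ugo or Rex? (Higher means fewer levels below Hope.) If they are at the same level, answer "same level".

Rex

Ugo is 2 levels below Hope; Rex is 1. Rex is higher.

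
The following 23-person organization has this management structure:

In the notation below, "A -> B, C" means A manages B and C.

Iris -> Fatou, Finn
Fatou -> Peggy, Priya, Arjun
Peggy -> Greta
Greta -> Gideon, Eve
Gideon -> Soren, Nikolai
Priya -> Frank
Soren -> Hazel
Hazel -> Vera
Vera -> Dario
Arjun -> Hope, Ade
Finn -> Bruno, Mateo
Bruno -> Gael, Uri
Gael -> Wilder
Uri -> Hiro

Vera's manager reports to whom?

Soren

Vera reports to Hazel, and Hazel reports to Soren. So Vera's skip-level manager is Soren.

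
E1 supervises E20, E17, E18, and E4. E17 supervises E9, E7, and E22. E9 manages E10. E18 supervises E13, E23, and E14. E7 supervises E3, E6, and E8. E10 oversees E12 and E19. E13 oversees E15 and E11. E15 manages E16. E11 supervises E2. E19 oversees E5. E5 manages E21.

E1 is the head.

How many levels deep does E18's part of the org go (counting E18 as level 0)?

The longest chain under E18 runs E18 → E13 → E11 → E2, which is 3 levels below E18.

3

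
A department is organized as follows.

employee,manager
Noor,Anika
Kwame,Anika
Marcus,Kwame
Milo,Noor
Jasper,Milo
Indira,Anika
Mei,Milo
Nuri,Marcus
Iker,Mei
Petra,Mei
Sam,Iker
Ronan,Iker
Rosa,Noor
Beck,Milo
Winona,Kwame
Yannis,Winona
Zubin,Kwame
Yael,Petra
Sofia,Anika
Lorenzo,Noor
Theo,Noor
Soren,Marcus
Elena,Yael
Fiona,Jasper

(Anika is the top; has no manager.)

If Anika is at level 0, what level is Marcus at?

2

Chain from Marcus up to Anika: Marcus → Kwame → Anika. That is 2 steps up, so Marcus is 2 levels below Anika.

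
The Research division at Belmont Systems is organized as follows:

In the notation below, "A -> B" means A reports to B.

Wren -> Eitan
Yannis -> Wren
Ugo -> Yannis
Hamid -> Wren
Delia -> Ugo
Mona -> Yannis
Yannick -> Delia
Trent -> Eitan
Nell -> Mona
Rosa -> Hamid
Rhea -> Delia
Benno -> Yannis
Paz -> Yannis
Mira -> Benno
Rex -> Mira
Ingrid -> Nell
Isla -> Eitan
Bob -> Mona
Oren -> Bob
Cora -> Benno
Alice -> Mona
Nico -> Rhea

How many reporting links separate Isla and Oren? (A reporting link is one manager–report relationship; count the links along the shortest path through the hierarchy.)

6

Isla is 1 level below Eitan, and Oren is 5 levels below Eitan (their lowest common manager). The shortest path runs up from Isla to Eitan and back down to Oren: 1 + 5 = 6 links.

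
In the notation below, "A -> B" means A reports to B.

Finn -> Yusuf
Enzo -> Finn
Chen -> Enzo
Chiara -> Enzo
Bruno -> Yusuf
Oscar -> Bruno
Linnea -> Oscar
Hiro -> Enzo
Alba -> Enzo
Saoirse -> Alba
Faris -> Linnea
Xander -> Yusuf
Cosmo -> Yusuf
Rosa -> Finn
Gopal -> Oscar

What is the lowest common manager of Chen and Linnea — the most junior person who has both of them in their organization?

Yusuf

Chen's chain of managers is Enzo, Finn, Yusuf. Linnea's chain of managers is Oscar, Bruno, Yusuf. The first manager that appears in both chains is Yusuf.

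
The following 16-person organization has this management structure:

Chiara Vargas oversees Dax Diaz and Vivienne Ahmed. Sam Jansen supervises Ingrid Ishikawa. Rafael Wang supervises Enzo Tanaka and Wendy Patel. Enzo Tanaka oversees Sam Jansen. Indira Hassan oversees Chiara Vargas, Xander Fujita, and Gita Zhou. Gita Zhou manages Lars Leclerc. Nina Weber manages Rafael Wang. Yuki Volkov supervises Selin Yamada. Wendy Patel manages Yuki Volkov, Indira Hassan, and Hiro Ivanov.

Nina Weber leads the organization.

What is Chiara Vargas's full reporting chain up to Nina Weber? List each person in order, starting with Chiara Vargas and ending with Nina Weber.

Chiara Vargas reports to Indira Hassan. Indira Hassan reports to Wendy Patel. Wendy Patel reports to Rafael Wang. Rafael Wang reports to Nina Weber. Nina Weber is at the top.

Chiara Vargas -> Indira Hassan -> Wendy Patel -> Rafael Wang -> Nina Weber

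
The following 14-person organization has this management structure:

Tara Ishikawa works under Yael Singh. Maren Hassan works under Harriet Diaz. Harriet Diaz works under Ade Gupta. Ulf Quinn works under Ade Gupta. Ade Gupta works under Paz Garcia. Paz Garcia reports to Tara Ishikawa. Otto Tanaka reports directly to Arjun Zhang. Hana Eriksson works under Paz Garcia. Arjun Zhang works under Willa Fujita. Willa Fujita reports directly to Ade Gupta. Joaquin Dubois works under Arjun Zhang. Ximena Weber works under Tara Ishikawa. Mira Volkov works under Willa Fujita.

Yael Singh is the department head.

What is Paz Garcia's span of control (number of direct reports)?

Paz Garcia directly manages Ade Gupta, Hana Eriksson. That is 2 direct reports.

2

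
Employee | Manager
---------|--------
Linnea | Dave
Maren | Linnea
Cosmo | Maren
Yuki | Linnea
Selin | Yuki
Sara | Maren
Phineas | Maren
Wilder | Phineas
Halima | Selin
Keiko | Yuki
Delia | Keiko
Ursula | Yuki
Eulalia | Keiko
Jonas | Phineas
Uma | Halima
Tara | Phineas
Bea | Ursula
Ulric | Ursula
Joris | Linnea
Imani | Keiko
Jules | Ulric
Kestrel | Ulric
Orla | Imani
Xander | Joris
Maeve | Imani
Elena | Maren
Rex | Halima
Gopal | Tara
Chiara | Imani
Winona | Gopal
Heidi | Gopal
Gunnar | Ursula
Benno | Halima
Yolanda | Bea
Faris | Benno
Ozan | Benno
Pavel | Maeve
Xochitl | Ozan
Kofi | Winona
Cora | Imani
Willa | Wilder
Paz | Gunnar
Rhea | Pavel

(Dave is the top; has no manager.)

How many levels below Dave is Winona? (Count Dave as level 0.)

6

Chain from Winona up to Dave: Winona → Gopal → Tara → Phineas → Maren → Linnea → Dave. That is 6 steps up, so Winona is 6 levels below Dave.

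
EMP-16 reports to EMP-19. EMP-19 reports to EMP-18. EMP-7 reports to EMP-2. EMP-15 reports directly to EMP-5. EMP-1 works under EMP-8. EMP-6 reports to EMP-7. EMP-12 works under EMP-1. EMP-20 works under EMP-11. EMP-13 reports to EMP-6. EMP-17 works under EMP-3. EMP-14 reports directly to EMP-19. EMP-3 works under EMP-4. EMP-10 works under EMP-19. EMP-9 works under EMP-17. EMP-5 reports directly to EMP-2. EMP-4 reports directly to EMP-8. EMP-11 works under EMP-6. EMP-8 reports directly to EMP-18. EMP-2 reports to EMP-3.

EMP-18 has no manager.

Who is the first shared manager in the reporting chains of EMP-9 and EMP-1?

EMP-9's chain of managers is EMP-17, EMP-3, EMP-4, EMP-8, EMP-18. EMP-1's chain of managers is EMP-8, EMP-18. The first manager that appears in both chains is EMP-8.

EMP-8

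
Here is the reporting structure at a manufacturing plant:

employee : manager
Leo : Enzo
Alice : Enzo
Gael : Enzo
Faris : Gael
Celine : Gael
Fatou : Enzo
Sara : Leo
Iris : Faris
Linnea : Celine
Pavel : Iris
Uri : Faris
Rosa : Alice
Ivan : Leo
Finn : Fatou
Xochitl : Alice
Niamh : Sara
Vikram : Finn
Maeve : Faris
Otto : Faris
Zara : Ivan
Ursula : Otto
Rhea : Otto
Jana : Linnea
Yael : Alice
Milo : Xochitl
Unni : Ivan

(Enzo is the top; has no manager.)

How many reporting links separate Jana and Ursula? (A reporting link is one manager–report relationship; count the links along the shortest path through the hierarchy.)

6

Jana is 3 levels below Gael, and Ursula is 3 levels below Gael (their lowest common manager). The shortest path runs up from Jana to Gael and back down to Ursula: 3 + 3 = 6 links.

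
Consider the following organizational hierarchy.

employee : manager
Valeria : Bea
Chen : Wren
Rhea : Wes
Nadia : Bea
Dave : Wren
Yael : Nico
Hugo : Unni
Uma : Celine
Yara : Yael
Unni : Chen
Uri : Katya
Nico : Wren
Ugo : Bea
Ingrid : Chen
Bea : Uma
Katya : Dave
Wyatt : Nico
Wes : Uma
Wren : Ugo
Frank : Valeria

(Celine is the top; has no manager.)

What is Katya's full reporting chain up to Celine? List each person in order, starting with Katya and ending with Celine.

Katya reports to Dave. Dave reports to Wren. Wren reports to Ugo. Ugo reports to Bea. Bea reports to Uma. Uma reports to Celine. Celine is at the top.

Katya -> Dave -> Wren -> Ugo -> Bea -> Uma -> Celine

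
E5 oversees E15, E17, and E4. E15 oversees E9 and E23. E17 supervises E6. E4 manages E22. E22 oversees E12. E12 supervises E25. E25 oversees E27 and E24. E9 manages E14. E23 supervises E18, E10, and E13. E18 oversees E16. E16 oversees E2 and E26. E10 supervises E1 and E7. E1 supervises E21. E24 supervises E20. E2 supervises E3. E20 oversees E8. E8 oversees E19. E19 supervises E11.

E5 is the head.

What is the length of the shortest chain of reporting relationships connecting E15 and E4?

E15 is 1 level below E5, and E4 is 1 level below E5 (their lowest common manager). The shortest path runs up from E15 to E5 and back down to E4: 1 + 1 = 2 links.

2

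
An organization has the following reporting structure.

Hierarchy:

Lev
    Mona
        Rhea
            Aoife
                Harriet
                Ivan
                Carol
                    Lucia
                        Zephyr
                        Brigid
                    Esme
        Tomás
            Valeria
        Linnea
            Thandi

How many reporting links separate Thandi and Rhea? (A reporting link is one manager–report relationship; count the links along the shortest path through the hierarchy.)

3

Thandi is 2 levels below Mona, and Rhea is 1 level below Mona (their lowest common manager). The shortest path runs up from Thandi to Mona and back down to Rhea: 2 + 1 = 3 links.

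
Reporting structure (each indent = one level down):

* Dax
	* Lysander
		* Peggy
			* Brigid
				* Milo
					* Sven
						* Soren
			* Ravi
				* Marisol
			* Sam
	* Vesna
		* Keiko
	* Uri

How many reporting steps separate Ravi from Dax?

3

Chain from Ravi up to Dax: Ravi → Peggy → Lysander → Dax. That is 3 steps up, so Ravi is 3 levels below Dax.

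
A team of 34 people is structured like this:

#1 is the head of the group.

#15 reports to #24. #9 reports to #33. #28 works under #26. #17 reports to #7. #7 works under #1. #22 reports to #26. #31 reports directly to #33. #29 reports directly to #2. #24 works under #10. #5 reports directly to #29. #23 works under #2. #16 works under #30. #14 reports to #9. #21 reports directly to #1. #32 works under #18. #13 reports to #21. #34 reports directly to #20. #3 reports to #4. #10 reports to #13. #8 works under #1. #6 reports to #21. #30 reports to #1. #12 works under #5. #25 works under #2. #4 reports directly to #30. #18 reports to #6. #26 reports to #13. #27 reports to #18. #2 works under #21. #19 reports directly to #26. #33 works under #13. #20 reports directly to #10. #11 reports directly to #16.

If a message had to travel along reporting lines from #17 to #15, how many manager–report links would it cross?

7

#17 is 2 levels below #1, and #15 is 5 levels below #1 (their lowest common manager). The shortest path runs up from #17 to #1 and back down to #15: 2 + 5 = 7 links.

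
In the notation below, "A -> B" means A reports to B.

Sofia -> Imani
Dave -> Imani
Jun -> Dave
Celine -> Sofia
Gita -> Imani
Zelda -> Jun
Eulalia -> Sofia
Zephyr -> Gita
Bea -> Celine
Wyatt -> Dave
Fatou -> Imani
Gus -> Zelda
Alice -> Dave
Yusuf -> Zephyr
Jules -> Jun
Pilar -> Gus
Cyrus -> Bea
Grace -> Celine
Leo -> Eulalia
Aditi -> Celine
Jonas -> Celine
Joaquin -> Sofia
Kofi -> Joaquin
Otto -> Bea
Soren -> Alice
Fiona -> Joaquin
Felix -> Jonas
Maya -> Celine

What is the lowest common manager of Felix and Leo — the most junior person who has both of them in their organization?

Sofia

Felix's chain of managers is Jonas, Celine, Sofia, Imani. Leo's chain of managers is Eulalia, Sofia, Imani. The first manager that appears in both chains is Sofia.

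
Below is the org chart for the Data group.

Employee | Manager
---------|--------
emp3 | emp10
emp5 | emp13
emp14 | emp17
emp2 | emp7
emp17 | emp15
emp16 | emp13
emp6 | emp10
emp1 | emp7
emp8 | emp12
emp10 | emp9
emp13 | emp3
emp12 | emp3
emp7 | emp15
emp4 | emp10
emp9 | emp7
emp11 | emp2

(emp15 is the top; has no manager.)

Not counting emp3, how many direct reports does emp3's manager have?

emp3 reports to emp10. emp10's other direct reports are emp4, emp6 — 2 peers.

2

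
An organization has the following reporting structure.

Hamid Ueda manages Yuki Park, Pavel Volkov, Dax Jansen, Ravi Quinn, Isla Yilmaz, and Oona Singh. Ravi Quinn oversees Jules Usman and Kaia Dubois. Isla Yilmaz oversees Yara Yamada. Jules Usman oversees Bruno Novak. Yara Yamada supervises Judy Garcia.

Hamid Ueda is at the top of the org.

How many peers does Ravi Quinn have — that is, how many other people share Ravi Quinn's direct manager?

5

Ravi Quinn reports to Hamid Ueda. Hamid Ueda's other direct reports are Yuki Park, Isla Yilmaz, Dax Jansen, Pavel Volkov, Oona Singh — 5 peers.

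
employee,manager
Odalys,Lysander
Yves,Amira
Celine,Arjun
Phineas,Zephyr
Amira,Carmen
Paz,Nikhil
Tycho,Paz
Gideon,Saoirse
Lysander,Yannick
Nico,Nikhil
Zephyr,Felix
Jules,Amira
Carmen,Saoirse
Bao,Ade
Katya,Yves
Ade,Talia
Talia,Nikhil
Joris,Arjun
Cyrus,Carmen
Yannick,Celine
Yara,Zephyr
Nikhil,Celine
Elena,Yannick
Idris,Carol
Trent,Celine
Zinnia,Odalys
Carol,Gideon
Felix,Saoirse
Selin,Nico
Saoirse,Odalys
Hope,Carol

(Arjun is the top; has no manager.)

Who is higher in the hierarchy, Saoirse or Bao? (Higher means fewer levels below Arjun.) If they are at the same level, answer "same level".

same level

Both Saoirse and Bao are 5 levels below Arjun.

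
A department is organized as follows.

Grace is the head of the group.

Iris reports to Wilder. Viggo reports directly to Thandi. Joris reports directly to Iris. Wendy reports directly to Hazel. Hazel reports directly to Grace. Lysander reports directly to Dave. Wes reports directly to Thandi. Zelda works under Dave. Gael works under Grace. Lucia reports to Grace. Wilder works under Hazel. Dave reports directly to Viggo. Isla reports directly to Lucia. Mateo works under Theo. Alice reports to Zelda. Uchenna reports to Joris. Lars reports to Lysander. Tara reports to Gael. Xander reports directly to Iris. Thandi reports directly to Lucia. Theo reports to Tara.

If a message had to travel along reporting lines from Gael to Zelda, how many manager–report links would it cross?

Gael is 1 level below Grace, and Zelda is 5 levels below Grace (their lowest common manager). The shortest path runs up from Gael to Grace and back down to Zelda: 1 + 5 = 6 links.

6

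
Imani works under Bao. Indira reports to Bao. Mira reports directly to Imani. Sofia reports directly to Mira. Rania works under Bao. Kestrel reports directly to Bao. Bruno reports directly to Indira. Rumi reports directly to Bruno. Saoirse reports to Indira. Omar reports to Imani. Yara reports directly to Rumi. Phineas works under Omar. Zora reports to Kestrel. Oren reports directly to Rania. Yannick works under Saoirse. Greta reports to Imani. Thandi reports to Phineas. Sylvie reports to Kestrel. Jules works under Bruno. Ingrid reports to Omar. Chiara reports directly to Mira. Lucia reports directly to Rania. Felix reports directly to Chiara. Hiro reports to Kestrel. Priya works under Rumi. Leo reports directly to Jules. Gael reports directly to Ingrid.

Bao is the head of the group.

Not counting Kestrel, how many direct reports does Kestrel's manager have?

Kestrel reports to Bao. Bao's other direct reports are Imani, Indira, Rania — 3 peers.

3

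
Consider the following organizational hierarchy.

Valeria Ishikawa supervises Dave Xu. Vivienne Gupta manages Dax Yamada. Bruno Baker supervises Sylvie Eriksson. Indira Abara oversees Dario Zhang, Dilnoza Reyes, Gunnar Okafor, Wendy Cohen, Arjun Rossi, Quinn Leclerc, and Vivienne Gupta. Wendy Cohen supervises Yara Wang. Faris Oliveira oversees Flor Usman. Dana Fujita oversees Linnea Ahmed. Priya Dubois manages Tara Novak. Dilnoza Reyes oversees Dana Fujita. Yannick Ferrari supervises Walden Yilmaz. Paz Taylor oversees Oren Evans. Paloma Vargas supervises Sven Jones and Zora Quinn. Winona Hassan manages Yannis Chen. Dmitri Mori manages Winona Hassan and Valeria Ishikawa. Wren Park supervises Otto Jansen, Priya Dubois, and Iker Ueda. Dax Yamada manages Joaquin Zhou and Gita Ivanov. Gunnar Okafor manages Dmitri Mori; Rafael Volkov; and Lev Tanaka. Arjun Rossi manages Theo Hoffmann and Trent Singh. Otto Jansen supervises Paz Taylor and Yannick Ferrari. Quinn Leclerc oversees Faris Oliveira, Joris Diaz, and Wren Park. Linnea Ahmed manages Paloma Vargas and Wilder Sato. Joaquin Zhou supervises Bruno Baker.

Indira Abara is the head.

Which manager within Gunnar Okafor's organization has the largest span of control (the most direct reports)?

Direct-report counts within Gunnar Okafor's organization: Gunnar Okafor has 3; Dmitri Mori has 2; Valeria Ishikawa has 1; Winona Hassan has 1. The largest is 3, held by Gunnar Okafor.

Gunnar Okafor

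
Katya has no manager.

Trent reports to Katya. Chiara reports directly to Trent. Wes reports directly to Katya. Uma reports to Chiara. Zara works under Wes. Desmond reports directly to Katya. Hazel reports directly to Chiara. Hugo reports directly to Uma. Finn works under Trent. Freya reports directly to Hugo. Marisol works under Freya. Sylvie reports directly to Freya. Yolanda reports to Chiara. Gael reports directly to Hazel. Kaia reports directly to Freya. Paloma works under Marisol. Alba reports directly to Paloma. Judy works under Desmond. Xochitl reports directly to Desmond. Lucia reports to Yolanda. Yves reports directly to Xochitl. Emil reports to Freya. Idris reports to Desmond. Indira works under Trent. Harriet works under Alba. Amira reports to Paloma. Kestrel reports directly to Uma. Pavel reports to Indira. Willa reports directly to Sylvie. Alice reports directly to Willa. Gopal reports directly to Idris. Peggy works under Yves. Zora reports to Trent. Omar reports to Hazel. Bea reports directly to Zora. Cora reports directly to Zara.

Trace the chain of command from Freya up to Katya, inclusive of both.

Freya -> Hugo -> Uma -> Chiara -> Trent -> Katya

Freya reports to Hugo. Hugo reports to Uma. Uma reports to Chiara. Chiara reports to Trent. Trent reports to Katya. Katya is at the top.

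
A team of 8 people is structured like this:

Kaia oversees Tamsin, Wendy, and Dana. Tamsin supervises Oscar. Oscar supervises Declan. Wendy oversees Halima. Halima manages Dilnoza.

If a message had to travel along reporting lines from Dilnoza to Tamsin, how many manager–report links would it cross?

4

Dilnoza is 3 levels below Kaia, and Tamsin is 1 level below Kaia (their lowest common manager). The shortest path runs up from Dilnoza to Kaia and back down to Tamsin: 3 + 1 = 4 links.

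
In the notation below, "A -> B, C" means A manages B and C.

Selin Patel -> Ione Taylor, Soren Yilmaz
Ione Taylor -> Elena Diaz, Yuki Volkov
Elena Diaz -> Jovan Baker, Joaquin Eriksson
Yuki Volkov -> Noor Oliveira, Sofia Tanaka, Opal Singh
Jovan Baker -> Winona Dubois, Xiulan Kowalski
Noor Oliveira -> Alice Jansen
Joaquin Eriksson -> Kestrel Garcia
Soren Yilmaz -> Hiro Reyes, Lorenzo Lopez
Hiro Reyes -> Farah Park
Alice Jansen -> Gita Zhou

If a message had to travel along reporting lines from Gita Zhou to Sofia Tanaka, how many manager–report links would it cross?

4

Gita Zhou is 3 levels below Yuki Volkov, and Sofia Tanaka is 1 level below Yuki Volkov (their lowest common manager). The shortest path runs up from Gita Zhou to Yuki Volkov and back down to Sofia Tanaka: 3 + 1 = 4 links.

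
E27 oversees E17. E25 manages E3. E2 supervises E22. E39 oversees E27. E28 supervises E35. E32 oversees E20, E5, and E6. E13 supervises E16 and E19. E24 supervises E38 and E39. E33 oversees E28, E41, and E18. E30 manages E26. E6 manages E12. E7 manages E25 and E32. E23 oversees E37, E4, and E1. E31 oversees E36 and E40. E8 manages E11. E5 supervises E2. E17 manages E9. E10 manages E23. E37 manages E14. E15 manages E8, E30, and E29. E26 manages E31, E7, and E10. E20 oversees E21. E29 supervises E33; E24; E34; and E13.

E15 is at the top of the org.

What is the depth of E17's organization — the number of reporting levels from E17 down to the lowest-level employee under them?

The longest chain under E17 runs E17 → E9, which is 1 level below E17.

1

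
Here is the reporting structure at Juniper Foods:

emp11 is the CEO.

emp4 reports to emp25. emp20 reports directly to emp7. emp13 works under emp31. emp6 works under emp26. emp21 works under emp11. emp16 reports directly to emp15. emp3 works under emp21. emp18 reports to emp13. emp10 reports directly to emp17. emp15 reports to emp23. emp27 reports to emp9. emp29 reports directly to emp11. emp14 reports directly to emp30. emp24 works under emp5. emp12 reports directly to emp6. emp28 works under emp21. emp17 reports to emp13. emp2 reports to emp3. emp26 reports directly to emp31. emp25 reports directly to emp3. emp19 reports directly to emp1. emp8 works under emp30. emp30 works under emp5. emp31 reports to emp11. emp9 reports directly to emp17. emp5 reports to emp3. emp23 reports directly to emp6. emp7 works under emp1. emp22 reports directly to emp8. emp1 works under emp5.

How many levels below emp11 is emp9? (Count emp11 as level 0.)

4

Chain from emp9 up to emp11: emp9 → emp17 → emp13 → emp31 → emp11. That is 4 steps up, so emp9 is 4 levels below emp11.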